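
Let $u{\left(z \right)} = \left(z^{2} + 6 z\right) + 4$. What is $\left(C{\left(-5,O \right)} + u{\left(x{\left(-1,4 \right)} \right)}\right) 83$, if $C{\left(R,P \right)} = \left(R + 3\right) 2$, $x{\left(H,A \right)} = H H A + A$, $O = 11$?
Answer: $9296$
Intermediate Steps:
$x{\left(H,A \right)} = A + A H^{2}$ ($x{\left(H,A \right)} = H^{2} A + A = A H^{2} + A = A + A H^{2}$)
$C{\left(R,P \right)} = 6 + 2 R$ ($C{\left(R,P \right)} = \left(3 + R\right) 2 = 6 + 2 R$)
$u{\left(z \right)} = 4 + z^{2} + 6 z$
$\left(C{\left(-5,O \right)} + u{\left(x{\left(-1,4 \right)} \right)}\right) 83 = \left(\left(6 + 2 \left(-5\right)\right) + \left(4 + \left(4 \left(1 + \left(-1\right)^{2}\right)\right)^{2} + 6 \cdot 4 \left(1 + \left(-1\right)^{2}\right)\right)\right) 83 = \left(\left(6 - 10\right) + \left(4 + \left(4 \left(1 + 1\right)\right)^{2} + 6 \cdot 4 \left(1 + 1\right)\right)\right) 83 = \left(-4 + \left(4 + \left(4 \cdot 2\right)^{2} + 6 \cdot 4 \cdot 2\right)\right) 83 = \left(-4 + \left(4 + 8^{2} + 6 \cdot 8\right)\right) 83 = \left(-4 + \left(4 + 64 + 48\right)\right) 83 = \left(-4 + 116\right) 83 = 112 \cdot 83 = 9296$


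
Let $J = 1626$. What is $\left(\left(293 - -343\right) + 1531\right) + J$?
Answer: $3793$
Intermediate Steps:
$\left(\left(293 - -343\right) + 1531\right) + J = \left(\left(293 - -343\right) + 1531\right) + 1626 = \left(\left(293 + 343\right) + 1531\right) + 1626 = \left(636 + 1531\right) + 1626 = 2167 + 1626 = 3793$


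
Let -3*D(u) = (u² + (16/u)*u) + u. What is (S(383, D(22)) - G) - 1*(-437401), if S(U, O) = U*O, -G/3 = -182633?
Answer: -177140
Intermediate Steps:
G = 547899 (G = -3*(-182633) = 547899)
D(u) = -16/3 - u/3 - u²/3 (D(u) = -((u² + (16/u)*u) + u)/3 = -((u² + 16) + u)/3 = -((16 + u²) + u)/3 = -(16 + u + u²)/3 = -16/3 - u/3 - u²/3)
S(U, O) = O*U
(S(383, D(22)) - G) - 1*(-437401) = ((-16/3 - ⅓*22 - ⅓*22²)*383 - 1*547899) - 1*(-437401) = ((-16/3 - 22/3 - ⅓*484)*383 - 547899) + 437401 = ((-16/3 - 22/3 - 484/3)*383 - 547899) + 437401 = (-174*383 - 547899) + 437401 = (-66642 - 547899) + 437401 = -614541 + 437401 = -177140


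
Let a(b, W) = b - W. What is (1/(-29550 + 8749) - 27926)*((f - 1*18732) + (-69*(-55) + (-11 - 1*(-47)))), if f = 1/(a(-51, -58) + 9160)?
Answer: 79347928136165782/190682767 ≈ 4.1613e+8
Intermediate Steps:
f = 1/9167 (f = 1/((-51 - 1*(-58)) + 9160) = 1/((-51 + 58) + 9160) = 1/(7 + 9160) = 1/9167 ≈ 0.00010909)
(1/(-29550 + 8749) - 27926)*((f - 1*18732) + (-69*(-55) + (-11 - 1*(-47)))) = (1/(-29550 + 8749) - 27926)*((1/9167 - 1*18732) + (-69*(-55) + (-11 - 1*(-47)))) = (1/(-20801) - 27926)*((1/9167 - 18732) + (3795 + (-11 + 47))) = (-1/20801 - 27926)*(-171716243/9167 + (3795 + 36)) = -580888727*(-171716243/9167 + 3831)/20801 = -580888727/20801*(-136597466/9167) = 79347928136165782/190682767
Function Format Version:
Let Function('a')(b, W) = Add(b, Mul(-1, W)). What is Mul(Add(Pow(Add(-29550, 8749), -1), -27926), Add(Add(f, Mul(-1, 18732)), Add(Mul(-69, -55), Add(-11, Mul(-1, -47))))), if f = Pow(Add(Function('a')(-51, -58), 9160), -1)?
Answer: Rational(79347928136165782, 190682767) ≈ 4.1613e+8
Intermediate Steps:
f = Rational(1, 9167) (f = Pow(Add(Add(-51, Mul(-1, -58)), 9160), -1) = Pow(Add(Add(-51, 58), 9160), -1) = Pow(Add(7, 9160), -1) = Pow(9167, -1) = Rational(1, 9167) ≈ 0.00010909)
Mul(Add(Pow(Add(-29550, 8749), -1), -27926), Add(Add(f, Mul(-1, 18732)), Add(Mul(-69, -55), Add(-11, Mul(-1, -47))))) = Mul(Add(Pow(Add(-29550, 8749), -1), -27926), Add(Add(Rational(1, 9167), Mul(-1, 18732)), Add(Mul(-69, -55), Add(-11, Mul(-1, -47))))) = Mul(Add(Pow(-20801, -1), -27926), Add(Add(Rational(1, 9167), -18732), Add(3795, Add(-11, 47)))) = Mul(Add(Rational(-1, 20801), -27926), Add(Rational(-171716243, 9167), Add(3795, 36))) = Mul(Rational(-580888727, 20801), Add(Rational(-171716243, 9167), 3831)) = Mul(Rational(-580888727, 20801), Rational(-136597466, 9167)) = Rational(79347928136165782, 190682767)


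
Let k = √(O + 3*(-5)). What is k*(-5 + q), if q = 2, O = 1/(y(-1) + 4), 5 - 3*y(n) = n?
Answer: -I*√534/2 ≈ -11.554*I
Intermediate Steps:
y(n) = 5/3 - n/3
O = ⅙ (O = 1/((5/3 - ⅓*(-1)) + 4) = 1/((5/3 + ⅓) + 4) = 1/(2 + 4) = 1/6 = ⅙ ≈ 0.16667)
k = I*√534/6 (k = √(⅙ + 3*(-5)) = √(⅙ - 15) = √(-89/6) = I*√534/6 ≈ 3.8514*I)
k*(-5 + q) = (I*√534/6)*(-5 + 2) = (I*√534/6)*(-3) = -I*√534/2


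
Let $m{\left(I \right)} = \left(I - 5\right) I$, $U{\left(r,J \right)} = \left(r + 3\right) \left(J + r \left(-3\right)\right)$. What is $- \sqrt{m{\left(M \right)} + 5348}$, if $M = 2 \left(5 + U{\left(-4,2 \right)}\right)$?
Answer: $- \sqrt{5762} \approx -75.908$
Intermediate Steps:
$U{\left(r,J \right)} = \left(3 + r\right) \left(J - 3 r\right)$
$M = -18$ ($M = 2 \left(5 + \left(\left(-9\right) \left(-4\right) - 3 \left(-4\right)^{2} + 3 \cdot 2 + 2 \left(-4\right)\right)\right) = 2 \left(5 + \left(36 - 48 + 6 - 8\right)\right) = 2 \left(5 - 14\right) = 2 \left(-9\right) = -18$)
$m{\left(I \right)} = I \left(-5 + I\right)$ ($m{\left(I \right)} = \left(-5 + I\right) I = I \left(-5 + I\right)$)
$- \sqrt{m{\left(M \right)} + 5348} = - \sqrt{- 18 \left(-5 - 18\right) + 5348} = - \sqrt{\left(-18\right) \left(-23\right) + 5348} = - \sqrt{414 + 5348} = - \sqrt{5762}$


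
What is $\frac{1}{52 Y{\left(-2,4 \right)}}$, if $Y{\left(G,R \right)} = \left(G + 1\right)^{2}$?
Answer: $\frac{1}{52} \approx 0.019231$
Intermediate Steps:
$Y{\left(G,R \right)} = \left(1 + G\right)^{2}$
$\frac{1}{52 Y{\left(-2,4 \right)}} = \frac{1}{52 \left(1 - 2\right)^{2}} = \frac{1}{52 \left(-1\right)^{2}} = \frac{1}{52 \cdot 1} = \frac{1}{52}$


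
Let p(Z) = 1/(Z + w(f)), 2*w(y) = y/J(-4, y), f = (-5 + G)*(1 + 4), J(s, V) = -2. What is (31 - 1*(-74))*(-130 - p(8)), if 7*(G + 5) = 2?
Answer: -641795/47 ≈ -13655.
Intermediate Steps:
G = -33/7 (G = -5 + (⅐)*2 = -5 + 2/7 = -33/7 ≈ -4.7143)
f = -340/7 (f = (-5 - 33/7)*(1 + 4) = -68/7*5 = -340/7 ≈ -48.571)
w(y) = -y/4 (w(y) = (y/(-2))/2 = (y*(-½))/2 = (-y/2)/2 = -y/4)
p(Z) = 1/(85/7 + Z) (p(Z) = 1/(Z - ¼*(-340/7)) = 1/(Z + 85/7) = 1/(85/7 + Z))
(31 - 1*(-74))*(-130 - p(8)) = (31 - 1*(-74))*(-130 - 7/(85 + 7*8)) = (31 + 74)*(-130 - 7/(85 + 56)) = 105*(-130 - 7/141) = 105*(-18337/141) = -641795/47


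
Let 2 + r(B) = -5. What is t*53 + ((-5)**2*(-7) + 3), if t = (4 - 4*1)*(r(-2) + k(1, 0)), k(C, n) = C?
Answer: -172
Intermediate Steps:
r(B) = -7 (r(B) = -2 - 5 = -7)
t = 0 (t = (4 - 4*1)*(-7 + 1) = (4 - 4)*(-6) = 0*(-6) = 0)
t*53 + ((-5)**2*(-7) + 3) = 0*53 + ((-5)**2*(-7) + 3) = 0 + (25*(-7) + 3) = 0 + (-175 + 3) = 0 - 172 = -172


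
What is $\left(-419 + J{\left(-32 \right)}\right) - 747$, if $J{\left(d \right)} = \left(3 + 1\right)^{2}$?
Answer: $-1150$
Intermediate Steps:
$J{\left(d \right)} = 16$ ($J{\left(d \right)} = 4^{2} = 16$)
$\left(-419 + J{\left(-32 \right)}\right) - 747 = \left(-419 + 16\right) - 747 = -403 - 747 = -1150$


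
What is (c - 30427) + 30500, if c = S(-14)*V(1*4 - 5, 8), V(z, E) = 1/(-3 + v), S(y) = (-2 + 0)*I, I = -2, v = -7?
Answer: 363/5 ≈ 72.600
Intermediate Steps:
S(y) = 4 (S(y) = (-2 + 0)*(-2) = -2*(-2) = 4)
V(z, E) = -⅒ (V(z, E) = 1/(-3 - 7) = 1/(-10) = -⅒)
c = -⅖ (c = 4*(-⅒) = -⅖ ≈ -0.40000)
(c - 30427) + 30500 = (-⅖ - 30427) + 30500 = -152137/5 + 30500 = 363/5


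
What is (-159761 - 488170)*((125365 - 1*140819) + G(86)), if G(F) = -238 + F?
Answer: 10111611186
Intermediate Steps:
(-159761 - 488170)*((125365 - 1*140819) + G(86)) = (-159761 - 488170)*((125365 - 1*140819) + (-238 + 86)) = -647931*((125365 - 140819) - 152) = -647931*(-15454 - 152) = -647931*(-15606) = 10111611186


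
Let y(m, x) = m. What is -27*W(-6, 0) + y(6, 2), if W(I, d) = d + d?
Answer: 6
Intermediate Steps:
W(I, d) = 2*d
-27*W(-6, 0) + y(6, 2) = -54*0 + 6 = -27*0 + 6 = 0 + 6 = 6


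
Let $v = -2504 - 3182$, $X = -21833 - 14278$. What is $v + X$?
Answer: $-41797$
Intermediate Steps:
$X = -36111$ ($X = -21833 - 14278 = -36111$)
$v = -5686$ ($v = -2504 - 3182 = -5686$)
$v + X = -5686 - 36111 = -41797$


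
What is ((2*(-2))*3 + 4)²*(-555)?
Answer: -35520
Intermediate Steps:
((2*(-2))*3 + 4)²*(-555) = (-4*3 + 4)²*(-555) = (-12 + 4)²*(-555) = (-8)²*(-555) = 64*(-555) = -35520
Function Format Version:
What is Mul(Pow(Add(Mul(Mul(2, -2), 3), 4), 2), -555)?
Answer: -35520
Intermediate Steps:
Mul(Pow(Add(Mul(Mul(2, -2), 3), 4), 2), -555) = Mul(Pow(Add(Mul(-4, 3), 4), 2), -555) = Mul(Pow(Add(-12, 4), 2), -555) = Mul(Pow(-8, 2), -555) = Mul(64, -555) = -35520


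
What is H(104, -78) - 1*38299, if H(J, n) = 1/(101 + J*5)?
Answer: -23783678/621 ≈ -38299.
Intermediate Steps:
H(J, n) = 1/(101 + 5*J)
H(104, -78) - 1*38299 = 1/(101 + 5*104) - 1*38299 = 1/(101 + 520) - 38299 = 1/621 - 38299 = -23783678/621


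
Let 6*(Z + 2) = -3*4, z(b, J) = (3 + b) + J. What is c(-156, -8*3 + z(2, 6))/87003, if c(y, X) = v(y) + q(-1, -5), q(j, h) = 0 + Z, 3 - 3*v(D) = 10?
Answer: -19/261009 ≈ -7.2794e-5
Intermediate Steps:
z(b, J) = 3 + J + b
Z = -4 (Z = -2 + (-3*4)/6 = -2 + (⅙)*(-12) = -2 - 2 = -4)
v(D) = -7/3 (v(D) = 1 - ⅓*10 = 1 - 10/3 = -7/3)
q(j, h) = -4 (q(j, h) = 0 - 4 = -4)
c(y, X) = -19/3 (c(y, X) = -7/3 - 4 = -19/3)
c(-156, -8*3 + z(2, 6))/87003 = -19/3/87003 = -19/3*1/87003 = -19/261009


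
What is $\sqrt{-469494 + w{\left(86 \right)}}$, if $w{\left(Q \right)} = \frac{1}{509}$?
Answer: $\frac{i \sqrt{121636974505}}{509} \approx 685.2 i$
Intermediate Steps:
$w{\left(Q \right)} = \frac{1}{509}$
$\sqrt{-469494 + w{\left(86 \right)}} = \sqrt{-469494 + \frac{1}{509}} = \sqrt{- \frac{238972445}{509}} = \frac{i \sqrt{121636974505}}{509}$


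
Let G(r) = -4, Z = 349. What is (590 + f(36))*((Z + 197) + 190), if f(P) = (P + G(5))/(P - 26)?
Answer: 2182976/5 ≈ 4.3660e+5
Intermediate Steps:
f(P) = (-4 + P)/(-26 + P) (f(P) = (P - 4)/(P - 26) = (-4 + P)/(-26 + P))
(590 + f(36))*((Z + 197) + 190) = (590 + (-4 + 36)/(-26 + 36))*((349 + 197) + 190) = (590 + 32/10)*(546 + 190) = (590 + (⅒)*32)*736 = (590 + 16/5)*736 = (2966/5)*736 = 2182976/5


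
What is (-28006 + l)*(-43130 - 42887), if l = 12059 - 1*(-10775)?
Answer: 444879924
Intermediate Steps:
l = 22834 (l = 12059 + 10775 = 22834)
(-28006 + l)*(-43130 - 42887) = (-28006 + 22834)*(-43130 - 42887) = -5172*(-86017) = 444879924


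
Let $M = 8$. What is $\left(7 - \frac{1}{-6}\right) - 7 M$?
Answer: $- \frac{293}{6} \approx -48.833$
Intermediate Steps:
$\left(7 - \frac{1}{-6}\right) - 7 M = \left(7 - \frac{1}{-6}\right) - 56 = \left(7 - - \frac{1}{6}\right) - 56 = \left(7 + \frac{1}{6}\right) - 56 = \frac{43}{6} - 56 = - \frac{293}{6}$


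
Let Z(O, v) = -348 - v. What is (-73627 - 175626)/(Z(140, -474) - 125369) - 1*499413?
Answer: -62547733106/125243 ≈ -4.9941e+5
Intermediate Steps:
(-73627 - 175626)/(Z(140, -474) - 125369) - 1*499413 = (-73627 - 175626)/((-348 - 1*(-474)) - 125369) - 1*499413 = -249253/((-348 + 474) - 125369) - 499413 = -249253/(126 - 125369) - 499413 = -249253/(-125243) - 499413 = -249253*(-1/125243) - 499413 = 249253/125243 - 499413 = -62547733106/125243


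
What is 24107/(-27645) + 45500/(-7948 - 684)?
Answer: -28191137/4589070 ≈ -6.1431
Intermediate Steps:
24107/(-27645) + 45500/(-7948 - 684) = 24107*(-1/27645) + 45500/(-8632) = -24107/27645 + 45500*(-1/8632) = -24107/27645 - 875/166 = -28191137/4589070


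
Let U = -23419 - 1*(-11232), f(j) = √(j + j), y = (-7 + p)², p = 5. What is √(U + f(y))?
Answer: √(-12187 + 2*√2) ≈ 110.38*I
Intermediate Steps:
y = 4 (y = (-7 + 5)² = (-2)² = 4)
f(j) = √2*√j (f(j) = √(2*j) = √2*√j)
U = -12187 (U = -23419 + 11232 = -12187)
√(U + f(y)) = √(-12187 + √2*√4) = √(-12187 + √2*2) = √(-12187 + 2*√2)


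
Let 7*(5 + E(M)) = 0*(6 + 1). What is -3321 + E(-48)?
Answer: -3326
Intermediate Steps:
E(M) = -5 (E(M) = -5 + (0*(6 + 1))/7 = -5 + (0*7)/7 = -5 + (1/7)*0 = -5 + 0 = -5)
-3321 + E(-48) = -3321 - 5 = -3326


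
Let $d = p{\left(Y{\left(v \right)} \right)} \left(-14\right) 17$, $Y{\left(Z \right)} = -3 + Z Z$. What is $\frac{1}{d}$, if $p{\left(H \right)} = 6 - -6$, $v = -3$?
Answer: $- \frac{1}{2856} \approx -0.00035014$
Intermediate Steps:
$Y{\left(Z \right)} = -3 + Z^{2}$
$p{\left(H \right)} = 12$ ($p{\left(H \right)} = 6 + 6 = 12$)
$d = -2856$ ($d = 12 \left(-14\right) 17 = \left(-168\right) 17 = -2856$)
$\frac{1}{d} = \frac{1}{-2856} = - \frac{1}{2856}$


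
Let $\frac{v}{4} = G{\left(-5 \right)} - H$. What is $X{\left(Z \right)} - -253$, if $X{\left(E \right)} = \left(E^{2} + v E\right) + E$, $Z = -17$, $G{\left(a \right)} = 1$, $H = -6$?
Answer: $49$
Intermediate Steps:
$v = 28$ ($v = 4 \left(1 - -6\right) = 4 \left(1 + 6\right) = 4 \cdot 7 = 28$)
$X{\left(E \right)} = E^{2} + 29 E$ ($X{\left(E \right)} = \left(E^{2} + 28 E\right) + E = E^{2} + 29 E$)
$X{\left(Z \right)} - -253 = - 17 \left(29 - 17\right) - -253 = \left(-17\right) 12 + 253 = -204 + 253 = 49$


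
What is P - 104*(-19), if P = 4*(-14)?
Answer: 1920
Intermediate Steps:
P = -56
P - 104*(-19) = -56 - 104*(-19) = -56 + 1976 = 1920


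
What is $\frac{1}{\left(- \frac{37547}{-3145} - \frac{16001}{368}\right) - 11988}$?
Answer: $- \frac{1157360}{13910937529} \approx -8.3198 \cdot 10^{-5}$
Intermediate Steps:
$\frac{1}{\left(- \frac{37547}{-3145} - \frac{16001}{368}\right) - 11988} = \frac{1}{\left(\left(-37547\right) \left(- \frac{1}{3145}\right) - \frac{16001}{368}\right) - 11988} = \frac{1}{\left(\frac{37547}{3145} - \frac{16001}{368}\right) - 11988} = \frac{1}{- \frac{36505849}{1157360} - 11988} = \frac{1}{- \frac{13910937529}{1157360}} = - \frac{1157360}{13910937529}$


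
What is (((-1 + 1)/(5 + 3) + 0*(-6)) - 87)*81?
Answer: -7047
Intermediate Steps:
(((-1 + 1)/(5 + 3) + 0*(-6)) - 87)*81 = ((0/8 + 0) - 87)*81 = ((0*(⅛) + 0) - 87)*81 = ((0 + 0) - 87)*81 = (0 - 87)*81 = -87*81 = -7047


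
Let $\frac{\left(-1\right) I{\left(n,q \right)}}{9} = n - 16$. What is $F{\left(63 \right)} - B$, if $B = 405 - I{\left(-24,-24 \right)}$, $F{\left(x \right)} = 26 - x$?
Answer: $-82$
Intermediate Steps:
$I{\left(n,q \right)} = 144 - 9 n$ ($I{\left(n,q \right)} = - 9 \left(n - 16\right) = - 9 \left(-16 + n\right) = 144 - 9 n$)
$B = 45$ ($B = 405 - \left(144 - -216\right) = 405 - \left(144 + 216\right) = 405 - 360 = 45$)
$F{\left(63 \right)} - B = \left(26 - 63\right) - 45 = -37 - 45 = -82$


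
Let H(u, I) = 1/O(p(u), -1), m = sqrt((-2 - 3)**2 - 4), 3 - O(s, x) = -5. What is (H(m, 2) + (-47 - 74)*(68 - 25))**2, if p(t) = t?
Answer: 1732474129/64 ≈ 2.7070e+7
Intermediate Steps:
O(s, x) = 8 (O(s, x) = 3 - 1*(-5) = 3 + 5 = 8)
m = sqrt(21) (m = sqrt((-5)**2 - 4) = sqrt(25 - 4) = sqrt(21) ≈ 4.5826)
H(u, I) = 1/8
(H(m, 2) + (-47 - 74)*(68 - 25))**2 = (1/8 + (-47 - 74)*(68 - 25))**2 = (1/8 - 121*43)**2 = (1/8 - 5203)**2 = (-41623/8)**2 = 1732474129/64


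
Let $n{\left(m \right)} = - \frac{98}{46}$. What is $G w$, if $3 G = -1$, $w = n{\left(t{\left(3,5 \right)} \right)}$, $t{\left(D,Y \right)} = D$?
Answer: $\frac{49}{69} \approx 0.71014$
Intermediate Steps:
$n{\left(m \right)} = - \frac{49}{23}$ ($n{\left(m \right)} = \left(-98\right) \frac{1}{46} = - \frac{49}{23}$)
$w = - \frac{49}{23} \approx -2.1304$
$G = - \frac{1}{3}$ ($G = \frac{1}{3} \left(-1\right) = - \frac{1}{3} \approx -0.33333$)
$G w = \left(- \frac{1}{3}\right) \left(- \frac{49}{23}\right) = \frac{49}{69}$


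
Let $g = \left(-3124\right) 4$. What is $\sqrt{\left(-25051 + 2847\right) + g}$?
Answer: $10 i \sqrt{347} \approx 186.28 i$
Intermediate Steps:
$g = -12496$
$\sqrt{\left(-25051 + 2847\right) + g} = \sqrt{\left(-25051 + 2847\right) - 12496} = \sqrt{-22204 - 12496} = \sqrt{-34700} = 10 i \sqrt{347}$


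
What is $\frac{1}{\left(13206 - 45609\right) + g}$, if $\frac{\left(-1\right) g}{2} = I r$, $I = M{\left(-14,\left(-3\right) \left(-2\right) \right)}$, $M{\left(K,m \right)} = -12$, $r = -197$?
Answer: $- \frac{1}{37131} \approx -2.6932 \cdot 10^{-5}$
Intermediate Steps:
$I = -12$
$g = -4728$ ($g = - 2 \left(\left(-12\right) \left(-197\right)\right) = \left(-2\right) 2364 = -4728$)
$\frac{1}{\left(13206 - 45609\right) + g} = \frac{1}{\left(13206 - 45609\right) - 4728} = \frac{1}{-32403 - 4728} = \frac{1}{-37131} = - \frac{1}{37131}$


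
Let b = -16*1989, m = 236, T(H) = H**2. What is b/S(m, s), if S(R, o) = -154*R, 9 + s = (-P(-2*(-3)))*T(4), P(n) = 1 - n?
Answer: 3978/4543 ≈ 0.87563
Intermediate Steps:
s = 71 (s = -9 - (1 - (-2)*(-3))*4**2 = -9 - (1 - 1*6)*16 = -9 - (1 - 6)*16 = -9 - 1*(-5)*16 = -9 + 5*16 = -9 + 80 = 71)
b = -31824
b/S(m, s) = -31824/((-154*236)) = -31824/(-36344) = -31824*(-1/36344) = 3978/4543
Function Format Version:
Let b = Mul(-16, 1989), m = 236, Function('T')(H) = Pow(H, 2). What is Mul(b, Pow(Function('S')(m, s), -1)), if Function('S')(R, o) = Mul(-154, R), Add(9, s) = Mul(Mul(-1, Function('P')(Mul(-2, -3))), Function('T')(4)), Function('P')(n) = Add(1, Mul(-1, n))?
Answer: Rational(3978, 4543) ≈ 0.87563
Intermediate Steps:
s = 71 (s = Add(-9, Mul(Mul(-1, Add(1, Mul(-1, Mul(-2, -3)))), Pow(4, 2))) = Add(-9, Mul(Mul(-1, Add(1, Mul(-1, 6))), 16)) = Add(-9, Mul(Mul(-1, Add(1, -6)), 16)) = Add(-9, Mul(Mul(-1, -5), 16)) = Add(-9, Mul(5, 16)) = Add(-9, 80) = 71)
b = -31824
Mul(b, Pow(Function('S')(m, s), -1)) = Mul(-31824, Pow(Mul(-154, 236), -1)) = Mul(-31824, Pow(-36344, -1)) = Mul(-31824, Rational(-1, 36344)) = Rational(3978, 4543)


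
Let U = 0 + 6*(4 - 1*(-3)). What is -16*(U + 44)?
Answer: -1376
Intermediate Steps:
U = 42 (U = 0 + 6*(4 + 3) = 0 + 6*7 = 0 + 42 = 42)
-16*(U + 44) = -16*(42 + 44) = -16*86 = -1376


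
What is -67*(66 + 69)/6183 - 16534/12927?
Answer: -8116831/2960283 ≈ -2.7419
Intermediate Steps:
-67*(66 + 69)/6183 - 16534/12927 = -67*135*(1/6183) - 16534*1/12927 = -9045*1/6183 - 16534/12927 = -335/229 - 16534/12927 = -8116831/2960283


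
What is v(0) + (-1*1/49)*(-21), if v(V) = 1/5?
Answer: 22/35 ≈ 0.62857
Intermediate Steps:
v(V) = ⅕
v(0) + (-1*1/49)*(-21) = ⅕ + (-1*1/49)*(-21) = ⅕ - 1*1/49*(-21) = ⅕ - 1/49*(-21) = ⅕ + 3/7 = 22/35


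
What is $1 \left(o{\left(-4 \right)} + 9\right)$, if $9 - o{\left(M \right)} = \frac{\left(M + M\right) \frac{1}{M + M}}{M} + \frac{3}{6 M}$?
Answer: $\frac{147}{8} \approx 18.375$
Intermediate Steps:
$o{\left(M \right)} = 9 - \frac{3}{2 M}$ ($o{\left(M \right)} = 9 - \left(\frac{\left(M + M\right) \frac{1}{M + M}}{M} + \frac{3}{6 M}\right) = 9 - \left(\frac{2 M \frac{1}{2 M}}{M} + 3 \frac{1}{6 M}\right) = 9 - \left(\frac{2 M \frac{1}{2 M}}{M} + \frac{1}{2 M}\right) = 9 - \left(1 \frac{1}{M} + \frac{1}{2 M}\right) = 9 - \left(\frac{1}{M} + \frac{1}{2 M}\right) = 9 - \frac{3}{2 M}$)
$1 \left(o{\left(-4 \right)} + 9\right) = 1 \left(\left(9 - \frac{3}{2 \left(-4\right)}\right) + 9\right) = 1 \left(\left(9 - - \frac{3}{8}\right) + 9\right) = 1 \left(\left(9 + \frac{3}{8}\right) + 9\right) = 1 \left(\frac{75}{8} + 9\right) = 1 \cdot \frac{147}{8} = \frac{147}{8}$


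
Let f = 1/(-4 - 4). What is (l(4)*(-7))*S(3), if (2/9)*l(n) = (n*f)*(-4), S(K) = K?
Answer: -189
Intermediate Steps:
f = -⅛ (f = 1/(-8) = -⅛ ≈ -0.12500)
l(n) = 9*n/4 (l(n) = 9*((n*(-⅛))*(-4))/2 = 9*(-n/8*(-4))/2 = 9*(n/2)/2 = 9*n/4)
(l(4)*(-7))*S(3) = (((9/4)*4)*(-7))*3 = (9*(-7))*3 = -63*3 = -189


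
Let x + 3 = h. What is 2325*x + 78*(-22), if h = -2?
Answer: -13341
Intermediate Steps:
x = -5 (x = -3 - 2 = -5)
2325*x + 78*(-22) = 2325*(-5) + 78*(-22) = -11625 - 1716 = -13341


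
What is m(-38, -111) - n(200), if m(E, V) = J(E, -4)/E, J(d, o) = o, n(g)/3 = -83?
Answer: 4733/19 ≈ 249.11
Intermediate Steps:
n(g) = -249 (n(g) = 3*(-83) = -249)
m(E, V) = -4/E
m(-38, -111) - n(200) = -4/(-38) - 1*(-249) = -4*(-1/38) + 249 = 2/19 + 249 = 4733/19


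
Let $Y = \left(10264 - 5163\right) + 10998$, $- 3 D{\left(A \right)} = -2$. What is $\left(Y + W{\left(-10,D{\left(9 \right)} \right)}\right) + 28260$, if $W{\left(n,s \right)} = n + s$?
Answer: $\frac{133049}{3} \approx 44350.0$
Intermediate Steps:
$D{\left(A \right)} = \frac{2}{3}$ ($D{\left(A \right)} = \left(- \frac{1}{3}\right) \left(-2\right) = \frac{2}{3}$)
$Y = 16099$ ($Y = 5101 + 10998 = 16099$)
$\left(Y + W{\left(-10,D{\left(9 \right)} \right)}\right) + 28260 = \left(16099 + \left(-10 + \frac{2}{3}\right)\right) + 28260 = \left(16099 - \frac{28}{3}\right) + 28260 = \frac{48269}{3} + 28260 = \frac{133049}{3}$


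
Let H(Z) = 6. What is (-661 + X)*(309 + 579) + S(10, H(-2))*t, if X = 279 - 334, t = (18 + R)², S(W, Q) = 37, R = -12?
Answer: -634476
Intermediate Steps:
t = 36 (t = (18 - 12)² = 6² = 36)
X = -55
(-661 + X)*(309 + 579) + S(10, H(-2))*t = (-661 - 55)*(309 + 579) + 37*36 = -716*888 + 1332 = -635808 + 1332 = -634476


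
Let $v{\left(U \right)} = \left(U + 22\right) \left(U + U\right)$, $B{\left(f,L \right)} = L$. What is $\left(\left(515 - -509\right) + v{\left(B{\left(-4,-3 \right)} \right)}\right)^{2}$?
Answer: $828100$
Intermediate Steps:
$v{\left(U \right)} = 2 U \left(22 + U\right)$ ($v{\left(U \right)} = \left(22 + U\right) 2 U = 2 U \left(22 + U\right)$)
$\left(\left(515 - -509\right) + v{\left(B{\left(-4,-3 \right)} \right)}\right)^{2} = \left(\left(515 - -509\right) + 2 \left(-3\right) \left(22 - 3\right)\right)^{2} = \left(\left(515 + 509\right) + 2 \left(-3\right) 19\right)^{2} = \left(1024 - 114\right)^{2} = 910^{2} = 828100$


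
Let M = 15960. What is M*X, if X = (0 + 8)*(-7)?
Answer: -893760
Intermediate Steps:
X = -56 (X = 8*(-7) = -56)
M*X = 15960*(-56) = -893760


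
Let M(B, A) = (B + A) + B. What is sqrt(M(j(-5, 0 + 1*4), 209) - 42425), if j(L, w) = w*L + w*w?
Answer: 4*I*sqrt(2639) ≈ 205.48*I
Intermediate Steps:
j(L, w) = w**2 + L*w (j(L, w) = L*w + w**2 = w**2 + L*w)
M(B, A) = A + 2*B (M(B, A) = (A + B) + B = A + 2*B)
sqrt(M(j(-5, 0 + 1*4), 209) - 42425) = sqrt((209 + 2*((0 + 1*4)*(-5 + (0 + 1*4)))) - 42425) = sqrt((209 + 2*((0 + 4)*(-5 + (0 + 4)))) - 42425) = sqrt((209 + 2*(4*(-5 + 4))) - 42425) = sqrt((209 + 2*(4*(-1))) - 42425) = sqrt((209 + 2*(-4)) - 42425) = sqrt((209 - 8) - 42425) = sqrt(201 - 42425) = sqrt(-42224) = 4*I*sqrt(2639)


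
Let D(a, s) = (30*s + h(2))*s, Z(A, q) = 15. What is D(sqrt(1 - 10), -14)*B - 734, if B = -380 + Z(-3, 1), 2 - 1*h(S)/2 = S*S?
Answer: -2167374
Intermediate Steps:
h(S) = 4 - 2*S**2 (h(S) = 4 - 2*S*S = 4 - 2*S**2)
B = -365 (B = -380 + 15 = -365)
D(a, s) = s*(-4 + 30*s) (D(a, s) = (30*s + (4 - 2*2**2))*s = (30*s + (4 - 2*4))*s = (30*s + (4 - 8))*s = (30*s - 4)*s = (-4 + 30*s)*s = s*(-4 + 30*s))
D(sqrt(1 - 10), -14)*B - 734 = (2*(-14)*(-2 + 15*(-14)))*(-365) - 734 = (2*(-14)*(-2 - 210))*(-365) - 734 = (2*(-14)*(-212))*(-365) - 734 = 5936*(-365) - 734 = -2166640 - 734 = -2167374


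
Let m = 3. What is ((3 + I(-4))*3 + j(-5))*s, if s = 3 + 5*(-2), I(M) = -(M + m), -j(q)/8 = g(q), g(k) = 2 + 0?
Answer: 28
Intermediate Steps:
g(k) = 2
j(q) = -16 (j(q) = -8*2 = -16)
I(M) = -3 - M (I(M) = -(M + 3) = -(3 + M) = -3 - M)
s = -7 (s = 3 - 10 = -7)
((3 + I(-4))*3 + j(-5))*s = ((3 + (-3 - 1*(-4)))*3 - 16)*(-7) = ((3 + (-3 + 4))*3 - 16)*(-7) = ((3 + 1)*3 - 16)*(-7) = (4*3 - 16)*(-7) = (12 - 16)*(-7) = -4*(-7) = 28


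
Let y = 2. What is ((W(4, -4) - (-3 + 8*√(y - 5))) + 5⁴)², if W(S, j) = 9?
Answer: 405577 - 10192*I*√3 ≈ 4.0558e+5 - 17653.0*I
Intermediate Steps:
((W(4, -4) - (-3 + 8*√(y - 5))) + 5⁴)² = ((9 - (-3 + 8*√(2 - 5))) + 5⁴)² = ((9 - (-3 + 8*√(-3))) + 625)² = ((9 - (-3 + 8*(I*√3))) + 625)² = ((9 - (-3 + 8*I*√3)) + 625)² = ((9 + (3 - 8*I*√3)) + 625)² = ((12 - 8*I*√3) + 625)² = (637 - 8*I*√3)²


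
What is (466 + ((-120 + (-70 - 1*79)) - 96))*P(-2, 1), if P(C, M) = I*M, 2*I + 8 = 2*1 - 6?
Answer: -606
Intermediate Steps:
I = -6 (I = -4 + (2*1 - 6)/2 = -4 + (2 - 6)/2 = -4 + (1/2)*(-4) = -4 - 2 = -6)
P(C, M) = -6*M
(466 + ((-120 + (-70 - 1*79)) - 96))*P(-2, 1) = (466 + ((-120 + (-70 - 1*79)) - 96))*(-6*1) = (466 + ((-120 + (-70 - 79)) - 96))*(-6) = (466 + ((-120 - 149) - 96))*(-6) = (466 + (-269 - 96))*(-6) = (466 - 365)*(-6) = 101*(-6) = -606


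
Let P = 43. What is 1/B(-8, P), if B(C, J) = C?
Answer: -⅛ ≈ -0.12500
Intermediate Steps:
1/B(-8, P) = 1/(-8) = -⅛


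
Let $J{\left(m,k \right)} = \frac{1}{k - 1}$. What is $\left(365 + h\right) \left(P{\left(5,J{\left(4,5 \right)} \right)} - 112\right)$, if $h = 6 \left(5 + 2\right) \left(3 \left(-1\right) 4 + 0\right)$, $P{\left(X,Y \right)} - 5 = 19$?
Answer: $12232$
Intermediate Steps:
$J{\left(m,k \right)} = \frac{1}{-1 + k}$
$P{\left(X,Y \right)} = 24$ ($P{\left(X,Y \right)} = 5 + 19 = 24$)
$h = -504$ ($h = 6 \cdot 7 \left(\left(-3\right) 4 + 0\right) = 42 \left(-12 + 0\right) = 42 \left(-12\right) = -504$)
$\left(365 + h\right) \left(P{\left(5,J{\left(4,5 \right)} \right)} - 112\right) = \left(365 - 504\right) \left(24 - 112\right) = \left(-139\right) \left(-88\right) = 12232$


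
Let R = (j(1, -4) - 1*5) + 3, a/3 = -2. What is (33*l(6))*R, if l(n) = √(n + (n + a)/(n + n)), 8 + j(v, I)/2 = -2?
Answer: -726*√6 ≈ -1778.3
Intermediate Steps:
a = -6 (a = 3*(-2) = -6)
j(v, I) = -20 (j(v, I) = -16 + 2*(-2) = -16 - 4 = -20)
R = -22 (R = (-20 - 1*5) + 3 = (-20 - 5) + 3 = -25 + 3 = -22)
l(n) = √(n + (-6 + n)/(2*n)) (l(n) = √(n + (n - 6)/(n + n)) = √(n + (-6 + n)/((2*n))) = √(n + (-6 + n)*(1/(2*n))) = √(n + (-6 + n)/(2*n)))
(33*l(6))*R = (33*(√(2 - 12/6 + 4*6)/2))*(-22) = (33*(√(2 - 12*⅙ + 24)/2))*(-22) = (33*(√(2 - 2 + 24)/2))*(-22) = (33*(√24/2))*(-22) = (33*((2*√6)/2))*(-22) = (33*√6)*(-22) = -726*√6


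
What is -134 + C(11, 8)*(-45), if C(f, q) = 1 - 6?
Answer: 91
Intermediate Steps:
C(f, q) = -5
-134 + C(11, 8)*(-45) = -134 - 5*(-45) = -134 + 225 = 91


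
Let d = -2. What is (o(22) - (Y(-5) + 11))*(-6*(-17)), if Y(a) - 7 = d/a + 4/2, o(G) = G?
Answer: 816/5 ≈ 163.20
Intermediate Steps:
Y(a) = 9 - 2/a (Y(a) = 7 + (-2/a + 4/2) = 7 + (-2/a + 4*(½)) = 7 + (-2/a + 2) = 7 + (2 - 2/a) = 9 - 2/a)
(o(22) - (Y(-5) + 11))*(-6*(-17)) = (22 - ((9 - 2/(-5)) + 11))*(-6*(-17)) = (22 - ((9 - 2*(-⅕)) + 11))*102 = (22 - ((9 + ⅖) + 11))*102 = (22 - (47/5 + 11))*102 = (22 - 1*102/5)*102 = (22 - 102/5)*102 = (8/5)*102 = 816/5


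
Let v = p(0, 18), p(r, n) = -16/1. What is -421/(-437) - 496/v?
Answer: 13968/437 ≈ 31.963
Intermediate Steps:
p(r, n) = -16 (p(r, n) = -16*1 = -16)
v = -16
-421/(-437) - 496/v = -421/(-437) - 496/(-16) = -421*(-1/437) - 496*(-1/16) = 421/437 + 31 = 13968/437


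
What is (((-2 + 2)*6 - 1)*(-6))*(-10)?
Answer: -60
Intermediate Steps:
(((-2 + 2)*6 - 1)*(-6))*(-10) = ((0*6 - 1)*(-6))*(-10) = ((0 - 1)*(-6))*(-10) = -1*(-6)*(-10) = 6*(-10) = -60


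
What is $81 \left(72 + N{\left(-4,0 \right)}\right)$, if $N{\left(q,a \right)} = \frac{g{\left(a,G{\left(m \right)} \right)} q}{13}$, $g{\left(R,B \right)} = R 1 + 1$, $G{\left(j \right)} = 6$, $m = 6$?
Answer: $\frac{75492}{13} \approx 5807.1$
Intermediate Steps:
$g{\left(R,B \right)} = 1 + R$ ($g{\left(R,B \right)} = R + 1 = 1 + R$)
$N{\left(q,a \right)} = \frac{q \left(1 + a\right)}{13}$ ($N{\left(q,a \right)} = \frac{\left(1 + a\right) q}{13} = q \left(1 + a\right) \frac{1}{13} = \frac{q \left(1 + a\right)}{13}$)
$81 \left(72 + N{\left(-4,0 \right)}\right) = 81 \left(72 + \frac{1}{13} \left(-4\right) \left(1 + 0\right)\right) = 81 \left(72 + \frac{1}{13} \left(-4\right) 1\right) = 81 \left(72 - \frac{4}{13}\right) = 81 \cdot \frac{932}{13} = \frac{75492}{13}$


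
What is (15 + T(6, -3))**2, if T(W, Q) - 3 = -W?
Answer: 144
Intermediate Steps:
T(W, Q) = 3 - W
(15 + T(6, -3))**2 = (15 + (3 - 1*6))**2 = (15 + (3 - 6))**2 = (15 - 3)**2 = 12**2 = 144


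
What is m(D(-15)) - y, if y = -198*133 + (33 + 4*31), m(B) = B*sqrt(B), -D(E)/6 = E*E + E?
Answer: 26177 - 7560*I*sqrt(35) ≈ 26177.0 - 44726.0*I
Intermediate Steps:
D(E) = -6*E - 6*E**2 (D(E) = -6*(E*E + E) = -6*(E**2 + E) = -6*(E + E**2) = -6*E - 6*E**2)
m(B) = B**(3/2)
y = -26177 (y = -26334 + (33 + 124) = -26334 + 157 = -26177)
m(D(-15)) - y = (-6*(-15)*(1 - 15))**(3/2) - 1*(-26177) = (-6*(-15)*(-14))**(3/2) + 26177 = (-1260)**(3/2) + 26177 = -7560*I*sqrt(35) + 26177 = 26177 - 7560*I*sqrt(35)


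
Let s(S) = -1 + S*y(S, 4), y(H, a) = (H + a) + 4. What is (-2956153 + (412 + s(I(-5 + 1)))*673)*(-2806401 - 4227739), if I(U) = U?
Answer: 18924073456520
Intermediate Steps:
y(H, a) = 4 + H + a
s(S) = -1 + S*(8 + S) (s(S) = -1 + S*(4 + S + 4) = -1 + S*(8 + S))
(-2956153 + (412 + s(I(-5 + 1)))*673)*(-2806401 - 4227739) = (-2956153 + (412 + (-1 + (-5 + 1)*(8 + (-5 + 1))))*673)*(-2806401 - 4227739) = (-2956153 + (412 + (-1 - 4*(8 - 4)))*673)*(-7034140) = (-2956153 + (412 + (-1 - 4*4))*673)*(-7034140) = (-2956153 + (412 + (-1 - 16))*673)*(-7034140) = (-2956153 + (412 - 17)*673)*(-7034140) = (-2956153 + 395*673)*(-7034140) = (-2956153 + 265835)*(-7034140) = -2690318*(-7034140) = 18924073456520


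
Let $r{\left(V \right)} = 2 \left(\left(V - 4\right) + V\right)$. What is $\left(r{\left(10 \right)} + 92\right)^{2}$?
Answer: $15376$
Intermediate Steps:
$r{\left(V \right)} = -8 + 4 V$ ($r{\left(V \right)} = 2 \left(\left(-4 + V\right) + V\right) = 2 \left(-4 + 2 V\right) = -8 + 4 V$)
$\left(r{\left(10 \right)} + 92\right)^{2} = \left(\left(-8 + 4 \cdot 10\right) + 92\right)^{2} = \left(\left(-8 + 40\right) + 92\right)^{2} = \left(32 + 92\right)^{2} = 124^{2} = 15376$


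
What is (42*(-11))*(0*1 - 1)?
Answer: 462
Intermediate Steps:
(42*(-11))*(0*1 - 1) = -462*(0 - 1) = -462*(-1) = 462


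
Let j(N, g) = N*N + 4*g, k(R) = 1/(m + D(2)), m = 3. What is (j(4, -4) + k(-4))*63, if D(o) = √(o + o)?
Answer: 63/5 ≈ 12.600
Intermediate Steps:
D(o) = √2*√o (D(o) = √(2*o) = √2*√o)
k(R) = ⅕ (k(R) = 1/(3 + √2*√2) = 1/(3 + 2) = 1/5 = ⅕)
j(N, g) = N² + 4*g
(j(4, -4) + k(-4))*63 = ((4² + 4*(-4)) + ⅕)*63 = ((16 - 16) + ⅕)*63 = (0 + ⅕)*63 = (⅕)*63 = 63/5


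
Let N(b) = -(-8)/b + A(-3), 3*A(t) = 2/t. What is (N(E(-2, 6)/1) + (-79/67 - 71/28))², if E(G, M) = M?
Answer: 1932569521/285069456 ≈ 6.7793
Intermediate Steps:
A(t) = 2/(3*t) (A(t) = (2/t)/3 = 2/(3*t))
N(b) = -2/9 + 8/b (N(b) = -(-8)/b + (⅔)/(-3) = 8/b + (⅔)*(-⅓) = 8/b - 2/9 = -2/9 + 8/b)
(N(E(-2, 6)/1) + (-79/67 - 71/28))² = ((-2/9 + 8/((6/1))) + (-79/67 - 71/28))² = ((-2/9 + 8/((6*1))) + (-79*1/67 - 71*1/28))² = ((-2/9 + 8/6) + (-79/67 - 71/28))² = ((-2/9 + 8*(⅙)) - 6969/1876)² = ((-2/9 + 4/3) - 6969/1876)² = (10/9 - 6969/1876)² = (-43961/16884)² = 1932569521/285069456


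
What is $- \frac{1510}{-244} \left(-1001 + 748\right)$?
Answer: $- \frac{191015}{122} \approx -1565.7$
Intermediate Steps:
$- \frac{1510}{-244} \left(-1001 + 748\right) = \left(-1510\right) \left(- \frac{1}{244}\right) \left(-253\right) = \frac{755}{122} \left(-253\right) = - \frac{191015}{122}$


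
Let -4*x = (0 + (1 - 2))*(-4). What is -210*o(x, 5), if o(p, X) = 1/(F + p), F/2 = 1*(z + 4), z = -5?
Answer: 70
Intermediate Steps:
F = -2 (F = 2*(1*(-5 + 4)) = 2*(1*(-1)) = 2*(-1) = -2)
x = -1 (x = -(0 + (1 - 2))*(-4)/4 = -(0 - 1)*(-4)/4 = -(-1)*(-4)/4 = -¼*4 = -1)
o(p, X) = 1/(-2 + p)
-210*o(x, 5) = -210/(-2 - 1) = -210/(-3) = -210*(-⅓) = 70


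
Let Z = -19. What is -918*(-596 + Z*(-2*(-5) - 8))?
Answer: 582012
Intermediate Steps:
-918*(-596 + Z*(-2*(-5) - 8)) = -918*(-596 - 19*(-2*(-5) - 8)) = -918*(-596 - 19*(10 - 8)) = -918*(-596 - 19*2) = -918*(-596 - 38) = -918*(-634) = 582012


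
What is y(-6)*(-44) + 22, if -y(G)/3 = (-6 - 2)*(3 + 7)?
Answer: -10538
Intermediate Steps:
y(G) = 240 (y(G) = -3*(-6 - 2)*(3 + 7) = -(-24)*10 = -3*(-80) = 240)
y(-6)*(-44) + 22 = 240*(-44) + 22 = -10560 + 22 = -10538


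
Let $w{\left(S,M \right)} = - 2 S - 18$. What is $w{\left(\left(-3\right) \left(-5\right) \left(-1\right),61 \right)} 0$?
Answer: $0$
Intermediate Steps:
$w{\left(S,M \right)} = -18 - 2 S$
$w{\left(\left(-3\right) \left(-5\right) \left(-1\right),61 \right)} 0 = \left(-18 - 2 \left(-3\right) \left(-5\right) \left(-1\right)\right) 0 = \left(-18 - 2 \cdot 15 \left(-1\right)\right) 0 = \left(-18 - -30\right) 0 = \left(-18 + 30\right) 0 = 12 \cdot 0 = 0$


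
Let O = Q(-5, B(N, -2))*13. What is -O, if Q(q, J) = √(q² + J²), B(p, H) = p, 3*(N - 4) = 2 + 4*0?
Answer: -13*√421/3 ≈ -88.913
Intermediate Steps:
N = 14/3 (N = 4 + (2 + 4*0)/3 = 4 + (2 + 0)/3 = 4 + (⅓)*2 = 4 + ⅔ = 14/3 ≈ 4.6667)
Q(q, J) = √(J² + q²)
O = 13*√421/3 (O = √((14/3)² + (-5)²)*13 = √(196/9 + 25)*13 = √(421/9)*13 = (√421/3)*13 = 13*√421/3 ≈ 88.913)
-O = -13*√421/3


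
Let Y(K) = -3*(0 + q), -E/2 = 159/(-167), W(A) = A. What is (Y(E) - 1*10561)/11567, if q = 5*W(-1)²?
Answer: -10576/11567 ≈ -0.91432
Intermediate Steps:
E = 318/167 (E = -318/(-167) = -318*(-1)/167 = -2*(-159/167) = 318/167 ≈ 1.9042)
q = 5 (q = 5*(-1)² = 5*1 = 5)
Y(K) = -15 (Y(K) = -3*(0 + 5) = -3*5 = -15)
(Y(E) - 1*10561)/11567 = (-15 - 1*10561)/11567 = (-15 - 10561)*(1/11567) = -10576*1/11567 = -10576/11567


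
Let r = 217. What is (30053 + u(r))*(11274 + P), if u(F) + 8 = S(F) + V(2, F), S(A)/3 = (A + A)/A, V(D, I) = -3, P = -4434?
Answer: 205528320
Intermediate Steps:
S(A) = 6 (S(A) = 3*((A + A)/A) = 3*((2*A)/A) = 3*2 = 6)
u(F) = -5 (u(F) = -8 + (6 - 3) = -8 + 3 = -5)
(30053 + u(r))*(11274 + P) = (30053 - 5)*(11274 - 4434) = 30048*6840 = 205528320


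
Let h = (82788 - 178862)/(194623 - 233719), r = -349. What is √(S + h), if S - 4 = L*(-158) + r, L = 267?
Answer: I*√451421937393/3258 ≈ 206.22*I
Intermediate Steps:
h = 48037/19548 (h = -96074/(-39096) = -96074*(-1/39096) = 48037/19548 ≈ 2.4574)
S = -42531 (S = 4 + (267*(-158) - 349) = 4 + (-42186 - 349) = 4 - 42535 = -42531)
√(S + h) = √(-42531 + 48037/19548) = √(-831347951/19548) = I*√451421937393/3258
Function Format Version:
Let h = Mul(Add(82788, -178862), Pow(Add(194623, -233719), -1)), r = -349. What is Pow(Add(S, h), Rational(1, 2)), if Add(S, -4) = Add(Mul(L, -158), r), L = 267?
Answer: Mul(Rational(1, 3258), I, Pow(451421937393, Rational(1, 2))) ≈ Mul(206.22, I)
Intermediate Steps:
h = Rational(48037, 19548) (h = Mul(-96074, Pow(-39096, -1)) = Mul(-96074, Rational(-1, 39096)) = Rational(48037, 19548) ≈ 2.4574)
S = -42531 (S = Add(4, Add(Mul(267, -158), -349)) = Add(4, Add(-42186, -349)) = Add(4, -42535) = -42531)
Pow(Add(S, h), Rational(1, 2)) = Pow(Add(-42531, Rational(48037, 19548)), Rational(1, 2)) = Pow(Rational(-831347951, 19548), Rational(1, 2)) = Mul(Rational(1, 3258), I, Pow(451421937393, Rational(1, 2)))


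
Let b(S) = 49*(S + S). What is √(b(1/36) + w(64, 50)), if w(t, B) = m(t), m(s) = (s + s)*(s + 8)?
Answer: √331874/6 ≈ 96.014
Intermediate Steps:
m(s) = 2*s*(8 + s) (m(s) = (2*s)*(8 + s) = 2*s*(8 + s))
w(t, B) = 2*t*(8 + t)
b(S) = 98*S (b(S) = 49*(2*S) = 98*S)
√(b(1/36) + w(64, 50)) = √(98/36 + 2*64*(8 + 64)) = √(98*(1/36) + 2*64*72) = √(49/18 + 9216) = √(165937/18) = √331874/6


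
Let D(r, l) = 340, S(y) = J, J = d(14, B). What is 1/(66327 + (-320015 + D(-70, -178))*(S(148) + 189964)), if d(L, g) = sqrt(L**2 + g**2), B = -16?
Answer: -60726675373/3687729055666892946629 + 639350*sqrt(113)/3687729055666892946629 ≈ -1.6465e-11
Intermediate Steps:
J = 2*sqrt(113) (J = sqrt(14**2 + (-16)**2) = sqrt(196 + 256) = sqrt(452) = 2*sqrt(113) ≈ 21.260)
S(y) = 2*sqrt(113)
1/(66327 + (-320015 + D(-70, -178))*(S(148) + 189964)) = 1/(66327 + (-320015 + 340)*(2*sqrt(113) + 189964)) = 1/(66327 - 319675*(189964 + 2*sqrt(113))) = 1/(66327 + (-60726741700 - 639350*sqrt(113))) = 1/(-60726675373 - 639350*sqrt(113))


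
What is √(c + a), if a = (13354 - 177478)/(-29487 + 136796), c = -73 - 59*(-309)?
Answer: √209075779669682/107309 ≈ 134.75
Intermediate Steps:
c = 18158 (c = -73 + 18231 = 18158)
a = -164124/107309 ≈ -1.5295
√(c + a) = √(18158 - 164124/107309) = √(1948352698/107309) = √209075779669682/107309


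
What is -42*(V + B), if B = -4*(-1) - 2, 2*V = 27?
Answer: -651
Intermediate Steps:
V = 27/2 (V = (½)*27 = 27/2 ≈ 13.500)
B = 2 (B = 4 - 2 = 2)
-42*(V + B) = -42*(27/2 + 2) = -42*31/2 = -651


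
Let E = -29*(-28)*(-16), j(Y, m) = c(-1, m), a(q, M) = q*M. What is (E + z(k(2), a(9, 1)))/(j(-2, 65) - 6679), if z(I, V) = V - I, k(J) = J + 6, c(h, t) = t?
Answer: 12991/6614 ≈ 1.9642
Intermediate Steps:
a(q, M) = M*q
j(Y, m) = m
k(J) = 6 + J
E = -12992 (E = 812*(-16) = -12992)
(E + z(k(2), a(9, 1)))/(j(-2, 65) - 6679) = (-12992 + (1*9 - (6 + 2)))/(65 - 6679) = (-12992 + (9 - 1*8))/(-6614) = (-12992 + (9 - 8))*(-1/6614) = (-12992 + 1)*(-1/6614) = -12991*(-1/6614) = 12991/6614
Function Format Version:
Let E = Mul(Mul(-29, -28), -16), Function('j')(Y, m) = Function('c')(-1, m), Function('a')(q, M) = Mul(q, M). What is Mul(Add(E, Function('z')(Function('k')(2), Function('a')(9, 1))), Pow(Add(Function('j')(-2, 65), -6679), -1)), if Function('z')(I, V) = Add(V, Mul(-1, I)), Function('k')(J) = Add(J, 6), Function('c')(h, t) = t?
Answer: Rational(12991, 6614) ≈ 1.9642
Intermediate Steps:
Function('a')(q, M) = Mul(M, q)
Function('j')(Y, m) = m
Function('k')(J) = Add(6, J)
E = -12992 (E = Mul(812, -16) = -12992)
Mul(Add(E, Function('z')(Function('k')(2), Function('a')(9, 1))), Pow(Add(Function('j')(-2, 65), -6679), -1)) = Mul(Add(-12992, Add(Mul(1, 9), Mul(-1, Add(6, 2)))), Pow(Add(65, -6679), -1)) = Mul(Add(-12992, Add(9, Mul(-1, 8))), Pow(-6614, -1)) = Mul(Add(-12992, Add(9, -8)), Rational(-1, 6614)) = Mul(Add(-12992, 1), Rational(-1, 6614)) = Mul(-12991, Rational(-1, 6614)) = Rational(12991, 6614)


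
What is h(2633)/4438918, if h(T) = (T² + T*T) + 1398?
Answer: 630308/201769 ≈ 3.1239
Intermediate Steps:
h(T) = 1398 + 2*T² (h(T) = (T² + T²) + 1398 = 2*T² + 1398 = 1398 + 2*T²)
h(2633)/4438918 = (1398 + 2*2633²)/4438918 = (1398 + 2*6932689)*(1/4438918) = (1398 + 13865378)*(1/4438918) = 13866776*(1/4438918) = 630308/201769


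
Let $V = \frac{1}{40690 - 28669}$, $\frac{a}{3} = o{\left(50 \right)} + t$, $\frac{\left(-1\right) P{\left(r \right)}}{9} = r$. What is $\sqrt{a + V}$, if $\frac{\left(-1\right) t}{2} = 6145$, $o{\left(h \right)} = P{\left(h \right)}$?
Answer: $\frac{i \sqrt{5522959722999}}{12021} \approx 195.5 i$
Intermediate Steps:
$P{\left(r \right)} = - 9 r$
$o{\left(h \right)} = - 9 h$
$t = -12290$ ($t = \left(-2\right) 6145 = -12290$)
$a = -38220$ ($a = 3 \left(\left(-9\right) 50 - 12290\right) = 3 \left(-450 - 12290\right) = 3 \left(-12740\right) = -38220$)
$V = \frac{1}{12021} \approx 8.3188 \cdot 10^{-5}$
$\sqrt{a + V} = \sqrt{-38220 + \frac{1}{12021}} = \sqrt{- \frac{459442619}{12021}} = \frac{i \sqrt{5522959722999}}{12021}$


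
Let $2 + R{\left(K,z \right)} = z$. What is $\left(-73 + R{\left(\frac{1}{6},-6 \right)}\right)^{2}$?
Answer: $6561$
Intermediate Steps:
$R{\left(K,z \right)} = -2 + z$
$\left(-73 + R{\left(\frac{1}{6},-6 \right)}\right)^{2} = \left(-73 - 8\right)^{2} = \left(-81\right)^{2} = 6561$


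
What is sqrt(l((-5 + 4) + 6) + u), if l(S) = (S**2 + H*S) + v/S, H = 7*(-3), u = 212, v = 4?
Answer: 2*sqrt(830)/5 ≈ 11.524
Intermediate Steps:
H = -21
l(S) = S**2 - 21*S + 4/S (l(S) = (S**2 - 21*S) + 4/S = S**2 - 21*S + 4/S)
sqrt(l((-5 + 4) + 6) + u) = sqrt((4 + ((-5 + 4) + 6)**2*(-21 + ((-5 + 4) + 6)))/((-5 + 4) + 6) + 212) = sqrt((4 + (-1 + 6)**2*(-21 + (-1 + 6)))/(-1 + 6) + 212) = sqrt((4 + 5**2*(-21 + 5))/5 + 212) = sqrt((4 + 25*(-16))/5 + 212) = sqrt((4 - 400)/5 + 212) = sqrt((1/5)*(-396) + 212) = sqrt(-396/5 + 212) = sqrt(664/5) = 2*sqrt(830)/5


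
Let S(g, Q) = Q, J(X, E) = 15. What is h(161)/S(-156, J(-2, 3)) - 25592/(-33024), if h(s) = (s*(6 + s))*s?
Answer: 1985484809/6880 ≈ 2.8859e+5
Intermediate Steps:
h(s) = s²*(6 + s)
h(161)/S(-156, J(-2, 3)) - 25592/(-33024) = (161²*(6 + 161))/15 - 25592/(-33024) = (25921*167)*(1/15) - 25592*(-1/33024) = 4328807*(1/15) + 3199/4128 = 4328807/15 + 3199/4128 = 1985484809/6880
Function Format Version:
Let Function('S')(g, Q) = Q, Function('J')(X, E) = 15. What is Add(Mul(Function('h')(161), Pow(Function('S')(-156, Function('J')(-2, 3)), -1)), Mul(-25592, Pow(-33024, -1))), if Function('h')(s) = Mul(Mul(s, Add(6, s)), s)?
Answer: Rational(1985484809, 6880) ≈ 2.8859e+5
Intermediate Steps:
Function('h')(s) = Mul(Pow(s, 2), Add(6, s))
Add(Mul(Function('h')(161), Pow(Function('S')(-156, Function('J')(-2, 3)), -1)), Mul(-25592, Pow(-33024, -1))) = Add(Mul(Mul(Pow(161, 2), Add(6, 161)), Pow(15, -1)), Mul(-25592, Pow(-33024, -1))) = Add(Mul(Mul(25921, 167), Rational(1, 15)), Mul(-25592, Rational(-1, 33024))) = Add(Mul(4328807, Rational(1, 15)), Rational(3199, 4128)) = Add(Rational(4328807, 15), Rational(3199, 4128)) = Rational(1985484809, 6880)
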